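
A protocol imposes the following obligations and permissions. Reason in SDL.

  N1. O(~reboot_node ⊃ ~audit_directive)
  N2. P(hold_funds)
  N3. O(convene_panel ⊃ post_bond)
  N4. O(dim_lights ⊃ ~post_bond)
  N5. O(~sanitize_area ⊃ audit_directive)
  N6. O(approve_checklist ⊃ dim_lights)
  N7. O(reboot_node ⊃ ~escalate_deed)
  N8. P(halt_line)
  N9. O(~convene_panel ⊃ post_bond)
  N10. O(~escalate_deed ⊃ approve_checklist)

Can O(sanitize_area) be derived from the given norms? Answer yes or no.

Yes

Premises 3 and 9 are O(convene_panel ⊃ post_bond) and O(~convene_panel ⊃ post_bond); every ideal world satisfies convene_panel or ~convene_panel, so in either case post_bond holds — hence O(post_bond).
Premise 4 is O(dim_lights ⊃ ~post_bond); contrapositively O(post_bond ⊃ ~dim_lights). Since O(post_bond) holds, K gives O(~dim_lights).
Premise 6 is O(approve_checklist ⊃ dim_lights); contrapositively O(~dim_lights ⊃ ~approve_checklist). Since O(~dim_lights) holds, K gives O(~approve_checklist).
Premise 10, O(~escalate_deed ⊃ approve_checklist), contraposes to O(~approve_checklist ⊃ escalate_deed); with O(~approve_checklist) we get O(escalate_deed).
Premise 7, O(reboot_node ⊃ ~escalate_deed), contraposes to O(escalate_deed ⊃ ~reboot_node); with O(escalate_deed) we get O(~reboot_node).
Premise 1 is O(~reboot_node ⊃ ~audit_directive); since O(~reboot_node), deontic closure gives O(~audit_directive).
The contrapositive of premise 5 (O(~sanitize_area ⊃ audit_directive)) is O(~audit_directive ⊃ sanitize_area), and O(~audit_directive) is already established, so O(sanitize_area).
Premises 2, 8 do not contribute to this derivation.
So O(sanitize_area) follows.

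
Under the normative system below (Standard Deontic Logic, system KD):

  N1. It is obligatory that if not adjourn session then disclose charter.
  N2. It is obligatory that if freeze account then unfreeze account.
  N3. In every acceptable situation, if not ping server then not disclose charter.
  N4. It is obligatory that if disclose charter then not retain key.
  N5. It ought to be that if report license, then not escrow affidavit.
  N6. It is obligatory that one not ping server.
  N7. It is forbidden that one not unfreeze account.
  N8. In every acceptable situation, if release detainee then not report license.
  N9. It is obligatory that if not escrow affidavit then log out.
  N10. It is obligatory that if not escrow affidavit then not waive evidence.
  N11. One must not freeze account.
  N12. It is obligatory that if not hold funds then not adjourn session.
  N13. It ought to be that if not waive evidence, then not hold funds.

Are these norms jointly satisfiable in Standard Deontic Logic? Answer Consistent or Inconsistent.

Consistent

Premise 2 is O(freeze_account → unfreeze_account); even if O(unfreeze_account) held, inferring O(freeze_account) would be affirming the consequent — invalid.
So O(freeze_account) is not derivable, and the apparent clash with O(¬freeze_account) does not arise.
A world satisfying every obligation exists (e.g. adjourn_session=true, disclose_charter=false, escrow_affidavit=true, freeze_account=false, hold_funds=true, log_out=false, ping_server=false, release_detainee=false, report_license=false, retain_key=false, unfreeze_account=true, waive_evidence=true); no atom is both obligatory and forbidden, so the set is consistent.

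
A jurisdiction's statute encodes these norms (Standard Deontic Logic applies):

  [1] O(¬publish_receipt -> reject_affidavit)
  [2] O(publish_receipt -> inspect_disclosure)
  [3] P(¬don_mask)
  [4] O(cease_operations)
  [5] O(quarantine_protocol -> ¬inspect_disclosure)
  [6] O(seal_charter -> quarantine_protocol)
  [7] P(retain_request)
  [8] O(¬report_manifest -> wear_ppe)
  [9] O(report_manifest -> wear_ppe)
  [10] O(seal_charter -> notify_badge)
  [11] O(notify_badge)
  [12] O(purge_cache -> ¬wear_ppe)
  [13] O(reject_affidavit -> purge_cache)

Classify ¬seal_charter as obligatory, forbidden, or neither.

Obligatory

Premises 9 and 8 are O(report_manifest -> wear_ppe) and O(¬report_manifest -> wear_ppe); every ideal world satisfies report_manifest or ¬report_manifest, so in either case wear_ppe holds — hence O(wear_ppe).
The contrapositive of premise 12 (O(purge_cache -> ¬wear_ppe)) is O(wear_ppe -> ¬purge_cache), and O(wear_ppe) is already established, so O(¬purge_cache).
Premise 13 is O(reject_affidavit -> purge_cache); contrapositively O(¬purge_cache -> ¬reject_affidavit). Since O(¬purge_cache) holds, K gives O(¬reject_affidavit).
Premise 1, O(¬publish_receipt -> reject_affidavit), contraposes to O(¬reject_affidavit -> publish_receipt); with O(¬reject_affidavit) we get O(publish_receipt).
Premise 2 is O(publish_receipt -> inspect_disclosure); since O(publish_receipt), deontic closure gives O(inspect_disclosure).
The contrapositive of premise 5 (O(quarantine_protocol -> ¬inspect_disclosure)) is O(inspect_disclosure -> ¬quarantine_protocol), and O(inspect_disclosure) is already established, so O(¬quarantine_protocol).
Premise 6 is O(seal_charter -> quarantine_protocol); contrapositively O(¬quarantine_protocol -> ¬seal_charter). Since O(¬quarantine_protocol) holds, K gives O(¬seal_charter).
Premises 3, 4, 7, 10, 11 do not contribute to this derivation.
Hence ¬seal_charter is obligatory.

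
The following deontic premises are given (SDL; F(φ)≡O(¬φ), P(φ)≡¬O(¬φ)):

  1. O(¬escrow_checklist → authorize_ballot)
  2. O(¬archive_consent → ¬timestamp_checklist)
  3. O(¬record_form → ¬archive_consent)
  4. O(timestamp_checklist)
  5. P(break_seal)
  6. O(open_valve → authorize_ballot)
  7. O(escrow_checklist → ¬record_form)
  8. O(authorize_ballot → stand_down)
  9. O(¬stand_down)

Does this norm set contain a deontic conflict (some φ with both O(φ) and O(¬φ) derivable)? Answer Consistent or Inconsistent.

Inconsistent

Premise 4 gives O(timestamp_checklist).
Premise 2, O(¬archive_consent → ¬timestamp_checklist), contraposes to O(timestamp_checklist → archive_consent); with O(timestamp_checklist) we get O(archive_consent).
Premise 3, O(¬record_form → ¬archive_consent), contraposes to O(archive_consent → record_form); with O(archive_consent) we get O(record_form).
Premise 7, O(escrow_checklist → ¬record_form), contraposes to O(record_form → ¬escrow_checklist); with O(record_form) we get O(¬escrow_checklist).
From O(¬escrow_checklist) and premise 1, O(¬escrow_checklist → authorize_ballot), we obtain O(authorize_ballot).
With premise 8, O(authorize_ballot → stand_down), the K-axiom yields O(stand_down).
However, premise 9 gives O(¬stand_down).
We now have both O(stand_down) and O(¬stand_down) — stand_down is simultaneously obligatory and forbidden, violating the D-axiom.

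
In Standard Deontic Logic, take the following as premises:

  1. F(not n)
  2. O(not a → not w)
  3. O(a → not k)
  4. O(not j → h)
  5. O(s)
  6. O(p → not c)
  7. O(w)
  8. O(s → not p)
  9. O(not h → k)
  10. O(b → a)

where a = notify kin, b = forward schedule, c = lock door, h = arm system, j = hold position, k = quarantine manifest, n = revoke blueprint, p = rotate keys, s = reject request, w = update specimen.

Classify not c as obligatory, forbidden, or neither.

Neither

Premise 6 is O(p → not c), but O(p) is not derivable from the premises, so it does not yield O(not c).
No premise or chain of K-axiom applications forces O(not c), and none forces O(c). So not c is neither obligatory nor forbidden under these norms.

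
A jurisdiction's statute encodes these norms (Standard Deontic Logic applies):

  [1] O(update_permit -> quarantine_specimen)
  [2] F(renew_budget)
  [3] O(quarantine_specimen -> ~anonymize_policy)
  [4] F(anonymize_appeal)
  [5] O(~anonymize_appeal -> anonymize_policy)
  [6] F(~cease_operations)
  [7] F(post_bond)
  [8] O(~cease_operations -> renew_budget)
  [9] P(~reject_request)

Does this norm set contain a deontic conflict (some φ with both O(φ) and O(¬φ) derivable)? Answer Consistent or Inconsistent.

Consistent

Premise 8 is O(~cease_operations -> renew_budget), but O(~cease_operations) is not derivable from the premises, so it does not yield O(renew_budget).
So O(renew_budget) is not derivable, and the apparent clash with O(~renew_budget) does not arise.
A world satisfying every obligation exists (e.g. anonymize_appeal=false, anonymize_policy=true, cease_operations=true, post_bond=false, quarantine_specimen=false, reject_request=false, renew_budget=false, update_permit=false); no atom is both obligatory and forbidden, so the set is consistent.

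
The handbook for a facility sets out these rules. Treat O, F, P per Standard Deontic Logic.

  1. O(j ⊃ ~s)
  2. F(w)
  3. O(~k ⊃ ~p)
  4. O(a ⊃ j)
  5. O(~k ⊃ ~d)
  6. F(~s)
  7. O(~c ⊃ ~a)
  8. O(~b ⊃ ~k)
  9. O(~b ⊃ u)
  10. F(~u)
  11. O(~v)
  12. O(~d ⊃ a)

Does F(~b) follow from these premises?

Yes

Premise 6 is F(~s), i.e. O(s).
The contrapositive of premise 1 (O(j ⊃ ~s)) is O(s ⊃ ~j), and O(s) is already established, so O(~j).
Premise 4, O(a ⊃ j), contraposes to O(~j ⊃ ~a); with O(~j) we get O(~a).
Premise 12, O(~d ⊃ a), contraposes to O(~a ⊃ d); with O(~a) we get O(d).
Premise 5 is O(~k ⊃ ~d); contrapositively O(d ⊃ k). Since O(d) holds, K gives O(k).
The contrapositive of premise 8 (O(~b ⊃ ~k)) is O(k ⊃ b), and O(k) is already established, so O(b).
Premises 2, 3, 7, 9, 10, 11 do not contribute to this derivation.
So O(b) holds, i.e. F(~b). The claim follows.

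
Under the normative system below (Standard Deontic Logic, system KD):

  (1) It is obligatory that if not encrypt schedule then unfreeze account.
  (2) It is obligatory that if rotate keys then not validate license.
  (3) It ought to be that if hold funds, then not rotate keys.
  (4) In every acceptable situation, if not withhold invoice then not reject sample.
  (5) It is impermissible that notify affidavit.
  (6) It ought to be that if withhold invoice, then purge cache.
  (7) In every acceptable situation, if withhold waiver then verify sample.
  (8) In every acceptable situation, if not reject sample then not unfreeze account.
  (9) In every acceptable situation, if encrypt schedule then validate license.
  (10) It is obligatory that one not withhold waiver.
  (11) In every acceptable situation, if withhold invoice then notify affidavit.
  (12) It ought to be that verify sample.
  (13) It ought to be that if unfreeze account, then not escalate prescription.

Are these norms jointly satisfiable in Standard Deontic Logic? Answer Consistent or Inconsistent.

Premise 7 is O(withhold_waiver → verify_sample); even if O(verify_sample) held, inferring O(withhold_waiver) would be affirming the consequent — invalid.
So O(withhold_waiver) is not derivable, and the apparent clash with O(¬withhold_waiver) does not arise.
A world satisfying every obligation exists (e.g. encrypt_schedule=true, escalate_prescription=false, hold_funds=false, notify_affidavit=false, purge_cache=false, reject_sample=false, rotate_keys=false, unfreeze_account=false, validate_license=true, verify_sample=true, withhold_invoice=false, withhold_waiver=false); no atom is both obligatory and forbidden, so the set is consistent.

Consistent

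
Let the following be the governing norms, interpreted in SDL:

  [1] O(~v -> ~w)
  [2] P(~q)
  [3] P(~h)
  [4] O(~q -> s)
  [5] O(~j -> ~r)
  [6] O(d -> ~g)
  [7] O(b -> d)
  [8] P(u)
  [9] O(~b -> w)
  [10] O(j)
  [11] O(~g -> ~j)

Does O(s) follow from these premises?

Premise 4 is O(~q -> s), but O(~q) is not derivable from the premises (the permission P(~q) asserts only ~O(q), not O(~q)), so it does not yield O(s).
No other premise forces O(s). An ideal world satisfying every premise can still have s false, so O(s) is not derivable.

No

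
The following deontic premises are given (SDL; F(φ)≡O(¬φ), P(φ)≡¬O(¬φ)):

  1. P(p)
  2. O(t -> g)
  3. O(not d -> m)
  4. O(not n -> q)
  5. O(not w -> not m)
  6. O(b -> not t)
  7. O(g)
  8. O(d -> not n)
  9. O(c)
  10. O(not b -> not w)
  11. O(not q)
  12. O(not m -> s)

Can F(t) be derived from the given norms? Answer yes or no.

Premise 11 gives O(not q).
Premise 4, O(not n -> q), contraposes to O(not q -> n); with O(not q) we get O(n).
Premise 8 is O(d -> not n); contrapositively O(n -> not d). Since O(n) holds, K gives O(not d).
Applying K to premise 3 (O(not d -> m)) and O(not d) yields O(m).
Premise 5 is O(not w -> not m); contrapositively O(m -> w). Since O(m) holds, K gives O(w).
The contrapositive of premise 10 (O(not b -> not w)) is O(w -> b), and O(w) is already established, so O(b).
Applying K to premise 6 (O(b -> not t)) and O(b) yields O(not t).
Premises 1, 2, 7, 9, 12 do not contribute to this derivation.
So O(not t) holds, i.e. F(t). The claim follows.

Yes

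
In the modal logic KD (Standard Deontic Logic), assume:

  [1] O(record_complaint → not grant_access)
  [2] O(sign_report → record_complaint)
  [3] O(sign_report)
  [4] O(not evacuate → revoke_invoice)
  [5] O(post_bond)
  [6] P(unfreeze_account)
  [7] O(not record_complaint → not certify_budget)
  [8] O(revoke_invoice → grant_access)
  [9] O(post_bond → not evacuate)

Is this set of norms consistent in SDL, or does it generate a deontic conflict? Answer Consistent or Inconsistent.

Inconsistent

From premise 3 we have O(sign_report).
With premise 2, O(sign_report → record_complaint), the K-axiom yields O(record_complaint).
With premise 1, O(record_complaint → not grant_access), the K-axiom yields O(not grant_access).
Premise 8, O(revoke_invoice → grant_access), contraposes to O(not grant_access → not revoke_invoice); with O(not grant_access) we get O(not revoke_invoice).
Premise 4 is O(not evacuate → revoke_invoice); contrapositively O(not revoke_invoice → evacuate). Since O(not revoke_invoice) holds, K gives O(evacuate).
Premise 9 is O(post_bond → not evacuate); contrapositively O(evacuate → not post_bond). Since O(evacuate) holds, K gives O(not post_bond).
But premise 5 directly asserts O(post_bond).
We now have both O(not post_bond) and O(post_bond) — post_bond is simultaneously obligatory and forbidden, violating the D-axiom.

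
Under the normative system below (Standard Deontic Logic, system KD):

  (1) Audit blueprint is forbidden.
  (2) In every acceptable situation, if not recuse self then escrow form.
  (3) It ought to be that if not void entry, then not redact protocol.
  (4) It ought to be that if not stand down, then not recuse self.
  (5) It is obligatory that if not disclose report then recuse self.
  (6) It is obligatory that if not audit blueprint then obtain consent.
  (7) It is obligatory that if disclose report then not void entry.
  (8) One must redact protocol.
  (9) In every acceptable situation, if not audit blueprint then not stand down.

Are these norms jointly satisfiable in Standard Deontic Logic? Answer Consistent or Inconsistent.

Premise 8 states O(redact_protocol) outright.
Premise 3, O(¬void_entry → ¬redact_protocol), contraposes to O(redact_protocol → void_entry); with O(redact_protocol) we get O(void_entry).
Premise 7 is O(disclose_report → ¬void_entry); contrapositively O(void_entry → ¬disclose_report). Since O(void_entry) holds, K gives O(¬disclose_report).
Applying K to premise 5 (O(¬disclose_report → recuse_self)) and O(¬disclose_report) yields O(recuse_self).
Premise 4, O(¬stand_down → ¬recuse_self), contraposes to O(recuse_self → stand_down); with O(recuse_self) we get O(stand_down).
Premise 9, O(¬audit_blueprint → ¬stand_down), contraposes to O(stand_down → audit_blueprint); with O(stand_down) we get O(audit_blueprint).
Yet premise 1 is F(audit_blueprint), i.e. O(¬audit_blueprint).
We now have both O(audit_blueprint) and O(¬audit_blueprint) — audit_blueprint is simultaneously obligatory and forbidden, violating the D-axiom.

Inconsistent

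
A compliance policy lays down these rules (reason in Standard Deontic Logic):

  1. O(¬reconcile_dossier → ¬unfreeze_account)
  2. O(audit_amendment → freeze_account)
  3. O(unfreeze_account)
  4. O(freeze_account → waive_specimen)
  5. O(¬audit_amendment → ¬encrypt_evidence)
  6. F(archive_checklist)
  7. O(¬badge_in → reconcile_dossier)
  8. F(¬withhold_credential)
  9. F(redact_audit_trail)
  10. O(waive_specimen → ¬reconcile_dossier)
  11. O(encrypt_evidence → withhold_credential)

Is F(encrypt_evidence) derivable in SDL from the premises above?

Yes

From premise 3 we have O(unfreeze_account).
Premise 1 is O(¬reconcile_dossier → ¬unfreeze_account); contrapositively O(unfreeze_account → reconcile_dossier). Since O(unfreeze_account) holds, K gives O(reconcile_dossier).
Premise 10, O(waive_specimen → ¬reconcile_dossier), contraposes to O(reconcile_dossier → ¬waive_specimen); with O(reconcile_dossier) we get O(¬waive_specimen).
Premise 4, O(freeze_account → waive_specimen), contraposes to O(¬waive_specimen → ¬freeze_account); with O(¬waive_specimen) we get O(¬freeze_account).
The contrapositive of premise 2 (O(audit_amendment → freeze_account)) is O(¬freeze_account → ¬audit_amendment), and O(¬freeze_account) is already established, so O(¬audit_amendment).
With premise 5, O(¬audit_amendment → ¬encrypt_evidence), the K-axiom yields O(¬encrypt_evidence).
Premises 6, 7, 8, 9, 11 do not contribute to this derivation.
So O(¬encrypt_evidence) holds, i.e. F(encrypt_evidence). The claim follows.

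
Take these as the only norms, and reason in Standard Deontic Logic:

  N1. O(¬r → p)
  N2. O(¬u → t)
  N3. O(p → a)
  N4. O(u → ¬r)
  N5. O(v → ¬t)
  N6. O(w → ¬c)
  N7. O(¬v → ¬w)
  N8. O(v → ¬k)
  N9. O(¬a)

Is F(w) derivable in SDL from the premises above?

Yes

Premise 9 gives O(¬a).
The contrapositive of premise 3 (O(p → a)) is O(¬a → ¬p), and O(¬a) is already established, so O(¬p).
Premise 1 is O(¬r → p); contrapositively O(¬p → r). Since O(¬p) holds, K gives O(r).
Premise 4, O(u → ¬r), contraposes to O(r → ¬u); with O(r) we get O(¬u).
Applying K to premise 2 (O(¬u → t)) and O(¬u) yields O(t).
The contrapositive of premise 5 (O(v → ¬t)) is O(t → ¬v), and O(t) is already established, so O(¬v).
With premise 7, O(¬v → ¬w), the K-axiom yields O(¬w).
Premises 6, 8 do not contribute to this derivation.
So O(¬w) holds, i.e. F(w). The claim follows.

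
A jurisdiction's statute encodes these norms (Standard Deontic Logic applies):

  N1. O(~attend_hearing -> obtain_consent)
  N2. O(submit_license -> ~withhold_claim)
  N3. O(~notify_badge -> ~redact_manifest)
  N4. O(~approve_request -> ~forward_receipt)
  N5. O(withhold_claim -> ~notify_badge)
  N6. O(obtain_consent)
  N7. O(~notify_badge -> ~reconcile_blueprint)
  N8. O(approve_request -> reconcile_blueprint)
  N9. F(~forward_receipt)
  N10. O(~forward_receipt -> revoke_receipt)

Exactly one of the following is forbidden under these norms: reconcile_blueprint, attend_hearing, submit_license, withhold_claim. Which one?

withhold_claim

Premise 9, F(~forward_receipt), is equivalent to O(forward_receipt).
Premise 4 is O(~approve_request -> ~forward_receipt); contrapositively O(forward_receipt -> approve_request). Since O(forward_receipt) holds, K gives O(approve_request).
Applying K to premise 8 (O(approve_request -> reconcile_blueprint)) and O(approve_request) yields O(reconcile_blueprint).
Premise 7 is O(~notify_badge -> ~reconcile_blueprint); contrapositively O(reconcile_blueprint -> notify_badge). Since O(reconcile_blueprint) holds, K gives O(notify_badge).
The contrapositive of premise 5 (O(withhold_claim -> ~notify_badge)) is O(notify_badge -> ~withhold_claim), and O(notify_badge) is already established, so O(~withhold_claim).
So O(~withhold_claim) holds, i.e. withhold_claim is forbidden. None of the other listed options is forbidden under the premises.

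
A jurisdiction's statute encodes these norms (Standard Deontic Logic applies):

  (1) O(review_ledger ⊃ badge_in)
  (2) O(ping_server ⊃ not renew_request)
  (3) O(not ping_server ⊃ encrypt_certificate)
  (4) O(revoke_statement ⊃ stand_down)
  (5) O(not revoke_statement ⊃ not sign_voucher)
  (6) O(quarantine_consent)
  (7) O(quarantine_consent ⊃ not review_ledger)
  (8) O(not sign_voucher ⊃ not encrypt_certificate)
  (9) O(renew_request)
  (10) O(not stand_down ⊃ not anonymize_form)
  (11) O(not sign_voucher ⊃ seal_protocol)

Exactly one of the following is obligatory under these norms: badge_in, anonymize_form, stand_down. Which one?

Premise 9 gives O(renew_request).
Premise 2 is O(ping_server ⊃ not renew_request); contrapositively O(renew_request ⊃ not ping_server). Since O(renew_request) holds, K gives O(not ping_server).
Applying K to premise 3 (O(not ping_server ⊃ encrypt_certificate)) and O(not ping_server) yields O(encrypt_certificate).
Premise 8 is O(not sign_voucher ⊃ not encrypt_certificate); contrapositively O(encrypt_certificate ⊃ sign_voucher). Since O(encrypt_certificate) holds, K gives O(sign_voucher).
Premise 5, O(not revoke_statement ⊃ not sign_voucher), contraposes to O(sign_voucher ⊃ revoke_statement); with O(sign_voucher) we get O(revoke_statement).
With premise 4, O(revoke_statement ⊃ stand_down), the K-axiom yields O(stand_down).
So O(stand_down) holds — stand_down is obligatory. None of the other listed options is made obligatory by any chain of premises.

stand_down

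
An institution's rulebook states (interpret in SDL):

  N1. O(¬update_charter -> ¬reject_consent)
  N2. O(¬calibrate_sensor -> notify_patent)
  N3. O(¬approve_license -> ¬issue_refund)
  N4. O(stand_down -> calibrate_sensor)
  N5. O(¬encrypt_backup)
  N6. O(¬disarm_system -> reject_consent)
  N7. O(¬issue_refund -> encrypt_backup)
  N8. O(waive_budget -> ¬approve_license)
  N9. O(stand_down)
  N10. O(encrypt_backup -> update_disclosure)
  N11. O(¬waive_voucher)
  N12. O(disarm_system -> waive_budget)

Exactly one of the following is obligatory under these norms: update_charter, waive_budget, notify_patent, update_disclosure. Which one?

update_charter

From premise 5 we have O(¬encrypt_backup).
Premise 7, O(¬issue_refund -> encrypt_backup), contraposes to O(¬encrypt_backup -> issue_refund); with O(¬encrypt_backup) we get O(issue_refund).
Premise 3 is O(¬approve_license -> ¬issue_refund); contrapositively O(issue_refund -> approve_license). Since O(issue_refund) holds, K gives O(approve_license).
Premise 8 is O(waive_budget -> ¬approve_license); contrapositively O(approve_license -> ¬waive_budget). Since O(approve_license) holds, K gives O(¬waive_budget).
Premise 12, O(disarm_system -> waive_budget), contraposes to O(¬waive_budget -> ¬disarm_system); with O(¬waive_budget) we get O(¬disarm_system).
From O(¬disarm_system) and premise 6, O(¬disarm_system -> reject_consent), we obtain O(reject_consent).
Premise 1, O(¬update_charter -> ¬reject_consent), contraposes to O(reject_consent -> update_charter); with O(reject_consent) we get O(update_charter).
So O(update_charter) holds — update_charter is obligatory. None of the other listed options is made obligatory by any chain of premises.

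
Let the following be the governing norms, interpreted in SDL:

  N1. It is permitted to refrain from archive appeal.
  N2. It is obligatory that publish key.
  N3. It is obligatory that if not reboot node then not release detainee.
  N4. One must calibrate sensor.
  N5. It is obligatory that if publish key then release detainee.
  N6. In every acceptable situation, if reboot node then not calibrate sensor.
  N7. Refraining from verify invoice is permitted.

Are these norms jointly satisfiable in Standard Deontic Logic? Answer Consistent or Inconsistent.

Inconsistent

Premise 2 gives O(publish_key).
From O(publish_key) and premise 5, O(publish_key → release_detainee), we obtain O(release_detainee).
The contrapositive of premise 3 (O(¬reboot_node → ¬release_detainee)) is O(release_detainee → reboot_node), and O(release_detainee) is already established, so O(reboot_node).
Applying K to premise 6 (O(reboot_node → ¬calibrate_sensor)) and O(reboot_node) yields O(¬calibrate_sensor).
But premise 4 directly asserts O(calibrate_sensor).
We now have both O(¬calibrate_sensor) and O(calibrate_sensor) — calibrate_sensor is simultaneously obligatory and forbidden, violating the D-axiom.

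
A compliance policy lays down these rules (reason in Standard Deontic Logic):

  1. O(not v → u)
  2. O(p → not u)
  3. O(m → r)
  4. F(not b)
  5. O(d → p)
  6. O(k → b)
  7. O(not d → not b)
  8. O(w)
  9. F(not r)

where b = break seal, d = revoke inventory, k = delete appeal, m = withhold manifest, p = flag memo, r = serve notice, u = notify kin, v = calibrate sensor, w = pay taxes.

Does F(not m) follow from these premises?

Premise 3 is O(m → r); even if O(r) held, inferring O(m) would be affirming the consequent — invalid.
No other premise forces O(m). An ideal world satisfying every premise can still have not m true, so F(not m) is not derivable.

No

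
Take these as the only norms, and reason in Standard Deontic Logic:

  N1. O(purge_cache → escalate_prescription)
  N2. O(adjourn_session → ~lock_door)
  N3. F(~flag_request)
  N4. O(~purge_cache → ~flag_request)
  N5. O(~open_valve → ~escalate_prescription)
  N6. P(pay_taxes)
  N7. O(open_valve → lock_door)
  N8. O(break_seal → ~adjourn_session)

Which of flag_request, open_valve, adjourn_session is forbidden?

adjourn_session

Premise 3, F(~flag_request), is equivalent to O(flag_request).
Premise 4, O(~purge_cache → ~flag_request), contraposes to O(flag_request → purge_cache); with O(flag_request) we get O(purge_cache).
Applying K to premise 1 (O(purge_cache → escalate_prescription)) and O(purge_cache) yields O(escalate_prescription).
The contrapositive of premise 5 (O(~open_valve → ~escalate_prescription)) is O(escalate_prescription → open_valve), and O(escalate_prescription) is already established, so O(open_valve).
From O(open_valve) and premise 7, O(open_valve → lock_door), we obtain O(lock_door).
The contrapositive of premise 2 (O(adjourn_session → ~lock_door)) is O(lock_door → ~adjourn_session), and O(lock_door) is already established, so O(~adjourn_session).
So O(~adjourn_session) holds, i.e. adjourn_session is forbidden. None of the other listed options is forbidden under the premises.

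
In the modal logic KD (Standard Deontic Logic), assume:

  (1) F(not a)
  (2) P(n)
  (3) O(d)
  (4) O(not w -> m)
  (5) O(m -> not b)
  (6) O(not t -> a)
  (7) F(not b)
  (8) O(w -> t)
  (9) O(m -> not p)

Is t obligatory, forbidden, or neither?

Obligatory

Premise 7 is F(not b), i.e. O(b).
Premise 5 is O(m -> not b); contrapositively O(b -> not m). Since O(b) holds, K gives O(not m).
Premise 4 is O(not w -> m); contrapositively O(not m -> w). Since O(not m) holds, K gives O(w).
From O(w) and premise 8, O(w -> t), we obtain O(t).
Premises 1, 2, 3, 6, 9 do not contribute to this derivation.
Hence t is obligatory.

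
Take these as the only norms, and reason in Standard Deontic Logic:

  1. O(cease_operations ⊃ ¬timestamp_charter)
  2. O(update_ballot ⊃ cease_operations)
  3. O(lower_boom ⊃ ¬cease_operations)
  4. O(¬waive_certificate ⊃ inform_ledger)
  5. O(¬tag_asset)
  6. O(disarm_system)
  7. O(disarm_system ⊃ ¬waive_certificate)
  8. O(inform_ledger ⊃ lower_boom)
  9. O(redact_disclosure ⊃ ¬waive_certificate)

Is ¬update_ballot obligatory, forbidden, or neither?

Obligatory

From premise 6 we have O(disarm_system).
Applying K to premise 7 (O(disarm_system ⊃ ¬waive_certificate)) and O(disarm_system) yields O(¬waive_certificate).
With premise 4, O(¬waive_certificate ⊃ inform_ledger), the K-axiom yields O(inform_ledger).
With premise 8, O(inform_ledger ⊃ lower_boom), the K-axiom yields O(lower_boom).
Applying K to premise 3 (O(lower_boom ⊃ ¬cease_operations)) and O(lower_boom) yields O(¬cease_operations).
Premise 2 is O(update_ballot ⊃ cease_operations); contrapositively O(¬cease_operations ⊃ ¬update_ballot). Since O(¬cease_operations) holds, K gives O(¬update_ballot).
Premises 1, 5, 9 do not contribute to this derivation.
Hence ¬update_ballot is obligatory.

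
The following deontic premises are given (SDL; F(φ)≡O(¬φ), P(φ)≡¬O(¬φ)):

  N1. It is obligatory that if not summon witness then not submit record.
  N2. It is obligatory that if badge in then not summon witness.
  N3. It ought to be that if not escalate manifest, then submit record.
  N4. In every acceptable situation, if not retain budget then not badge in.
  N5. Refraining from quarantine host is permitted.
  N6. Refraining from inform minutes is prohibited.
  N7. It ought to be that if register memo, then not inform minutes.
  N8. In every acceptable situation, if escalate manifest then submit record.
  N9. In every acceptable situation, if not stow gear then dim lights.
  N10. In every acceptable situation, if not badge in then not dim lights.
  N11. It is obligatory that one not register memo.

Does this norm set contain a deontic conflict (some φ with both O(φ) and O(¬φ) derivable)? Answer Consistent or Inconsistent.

Premise 7 is O(register_memo → ¬inform_minutes), but O(register_memo) is not derivable from the premises, so it does not yield O(¬inform_minutes).
So O(¬inform_minutes) is not derivable, and the apparent clash with O(inform_minutes) does not arise.
A world satisfying every obligation exists (e.g. badge_in=false, dim_lights=false, escalate_manifest=false, inform_minutes=true, quarantine_host=false, register_memo=false, retain_budget=false, stow_gear=true, submit_record=true, summon_witness=true); no atom is both obligatory and forbidden, so the set is consistent.

Consistent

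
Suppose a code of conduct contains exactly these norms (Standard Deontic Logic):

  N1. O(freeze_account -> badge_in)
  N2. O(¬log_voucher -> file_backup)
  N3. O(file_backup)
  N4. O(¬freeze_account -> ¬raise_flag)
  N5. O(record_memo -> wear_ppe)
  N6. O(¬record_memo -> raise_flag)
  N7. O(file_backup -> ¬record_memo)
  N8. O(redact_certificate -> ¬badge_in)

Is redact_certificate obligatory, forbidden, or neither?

Forbidden

From premise 3 we have O(file_backup).
Applying K to premise 7 (O(file_backup -> ¬record_memo)) and O(file_backup) yields O(¬record_memo).
With premise 6, O(¬record_memo -> raise_flag), the K-axiom yields O(raise_flag).
The contrapositive of premise 4 (O(¬freeze_account -> ¬raise_flag)) is O(raise_flag -> freeze_account), and O(raise_flag) is already established, so O(freeze_account).
From O(freeze_account) and premise 1, O(freeze_account -> badge_in), we obtain O(badge_in).
Premise 8, O(redact_certificate -> ¬badge_in), contraposes to O(badge_in -> ¬redact_certificate); with O(badge_in) we get O(¬redact_certificate).
Premises 2, 5 do not contribute to this derivation.
Thus O(¬redact_certificate), which is F(redact_certificate): redact_certificate is forbidden.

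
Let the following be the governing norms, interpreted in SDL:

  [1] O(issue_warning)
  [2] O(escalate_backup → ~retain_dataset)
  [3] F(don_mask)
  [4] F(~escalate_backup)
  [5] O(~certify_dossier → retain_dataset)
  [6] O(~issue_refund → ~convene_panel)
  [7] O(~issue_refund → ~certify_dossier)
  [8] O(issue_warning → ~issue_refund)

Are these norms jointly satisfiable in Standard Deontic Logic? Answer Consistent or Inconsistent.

Premise 4, F(~escalate_backup), is equivalent to O(escalate_backup).
With premise 2, O(escalate_backup → ~retain_dataset), the K-axiom yields O(~retain_dataset).
Premise 5 is O(~certify_dossier → retain_dataset); contrapositively O(~retain_dataset → certify_dossier). Since O(~retain_dataset) holds, K gives O(certify_dossier).
The contrapositive of premise 7 (O(~issue_refund → ~certify_dossier)) is O(certify_dossier → issue_refund), and O(certify_dossier) is already established, so O(issue_refund).
The contrapositive of premise 8 (O(issue_warning → ~issue_refund)) is O(issue_refund → ~issue_warning), and O(issue_refund) is already established, so O(~issue_warning).
However, premise 1 gives O(issue_warning).
We now have both O(~issue_warning) and O(issue_warning) — issue_warning is simultaneously obligatory and forbidden, violating the D-axiom.

Inconsistent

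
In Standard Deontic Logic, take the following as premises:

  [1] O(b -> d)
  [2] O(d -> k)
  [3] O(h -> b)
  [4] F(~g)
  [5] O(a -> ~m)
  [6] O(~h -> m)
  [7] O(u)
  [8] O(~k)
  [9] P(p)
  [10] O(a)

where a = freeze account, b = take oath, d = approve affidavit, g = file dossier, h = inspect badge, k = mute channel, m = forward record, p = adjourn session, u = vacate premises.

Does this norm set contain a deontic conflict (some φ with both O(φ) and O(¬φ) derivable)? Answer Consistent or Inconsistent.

From premise 10 we have O(a).
With premise 5, O(a -> ~m), the K-axiom yields O(~m).
Premise 6, O(~h -> m), contraposes to O(~m -> h); with O(~m) we get O(h).
From O(h) and premise 3, O(h -> b), we obtain O(b).
From O(b) and premise 1, O(b -> d), we obtain O(d).
Applying K to premise 2 (O(d -> k)) and O(d) yields O(k).
However, premise 8 gives O(~k).
We now have both O(k) and O(~k) — k is simultaneously obligatory and forbidden, violating the D-axiom.

Inconsistent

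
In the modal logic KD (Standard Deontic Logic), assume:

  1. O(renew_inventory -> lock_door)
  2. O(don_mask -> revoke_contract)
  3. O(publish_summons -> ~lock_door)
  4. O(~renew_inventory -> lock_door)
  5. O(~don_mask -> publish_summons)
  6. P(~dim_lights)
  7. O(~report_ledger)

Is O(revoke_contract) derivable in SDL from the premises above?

Yes

Premises 4 and 1 are O(~renew_inventory -> lock_door) and O(renew_inventory -> lock_door); every ideal world satisfies ~renew_inventory or renew_inventory, so in either case lock_door holds — hence O(lock_door).
Premise 3 is O(publish_summons -> ~lock_door); contrapositively O(lock_door -> ~publish_summons). Since O(lock_door) holds, K gives O(~publish_summons).
Premise 5, O(~don_mask -> publish_summons), contraposes to O(~publish_summons -> don_mask); with O(~publish_summons) we get O(don_mask).
With premise 2, O(don_mask -> revoke_contract), the K-axiom yields O(revoke_contract).
Premises 6, 7 do not contribute to this derivation.
So O(revoke_contract) follows.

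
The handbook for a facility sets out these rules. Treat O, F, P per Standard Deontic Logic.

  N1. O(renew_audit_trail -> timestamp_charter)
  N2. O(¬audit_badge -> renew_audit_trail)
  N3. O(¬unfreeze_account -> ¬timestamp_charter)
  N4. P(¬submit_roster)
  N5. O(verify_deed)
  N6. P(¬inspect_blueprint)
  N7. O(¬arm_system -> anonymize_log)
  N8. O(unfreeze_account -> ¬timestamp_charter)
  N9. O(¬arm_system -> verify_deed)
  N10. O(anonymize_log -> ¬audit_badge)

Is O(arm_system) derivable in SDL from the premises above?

Yes

By case analysis on unfreeze_account: premise 8 gives O(unfreeze_account -> ¬timestamp_charter) and premise 3 gives O(¬unfreeze_account -> ¬timestamp_charter), so O(¬timestamp_charter) either way.
The contrapositive of premise 1 (O(renew_audit_trail -> timestamp_charter)) is O(¬timestamp_charter -> ¬renew_audit_trail), and O(¬timestamp_charter) is already established, so O(¬renew_audit_trail).
Premise 2, O(¬audit_badge -> renew_audit_trail), contraposes to O(¬renew_audit_trail -> audit_badge); with O(¬renew_audit_trail) we get O(audit_badge).
Premise 10 is O(anonymize_log -> ¬audit_badge); contrapositively O(audit_badge -> ¬anonymize_log). Since O(audit_badge) holds, K gives O(¬anonymize_log).
The contrapositive of premise 7 (O(¬arm_system -> anonymize_log)) is O(¬anonymize_log -> arm_system), and O(¬anonymize_log) is already established, so O(arm_system).
Premises 4, 5, 6, 9 do not contribute to this derivation.
So O(arm_system) follows.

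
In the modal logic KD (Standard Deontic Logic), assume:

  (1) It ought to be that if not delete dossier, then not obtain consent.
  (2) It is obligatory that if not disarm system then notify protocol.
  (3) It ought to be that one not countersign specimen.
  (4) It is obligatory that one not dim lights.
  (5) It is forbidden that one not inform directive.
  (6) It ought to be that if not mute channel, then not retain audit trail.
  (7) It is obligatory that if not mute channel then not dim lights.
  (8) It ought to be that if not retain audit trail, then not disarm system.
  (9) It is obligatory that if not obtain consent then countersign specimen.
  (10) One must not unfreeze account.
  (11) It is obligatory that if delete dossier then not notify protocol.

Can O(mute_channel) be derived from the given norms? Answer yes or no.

Premise 3 states O(¬countersign_specimen) outright.
Premise 9, O(¬obtain_consent → countersign_specimen), contraposes to O(¬countersign_specimen → obtain_consent); with O(¬countersign_specimen) we get O(obtain_consent).
Premise 1 is O(¬delete_dossier → ¬obtain_consent); contrapositively O(obtain_consent → delete_dossier). Since O(obtain_consent) holds, K gives O(delete_dossier).
Premise 11 is O(delete_dossier → ¬notify_protocol); since O(delete_dossier), deontic closure gives O(¬notify_protocol).
Premise 2 is O(¬disarm_system → notify_protocol); contrapositively O(¬notify_protocol → disarm_system). Since O(¬notify_protocol) holds, K gives O(disarm_system).
Premise 8 is O(¬retain_audit_trail → ¬disarm_system); contrapositively O(disarm_system → retain_audit_trail). Since O(disarm_system) holds, K gives O(retain_audit_trail).
Premise 6 is O(¬mute_channel → ¬retain_audit_trail); contrapositively O(retain_audit_trail → mute_channel). Since O(retain_audit_trail) holds, K gives O(mute_channel).
Premises 4, 5, 7, 10 do not contribute to this derivation.
So O(mute_channel) follows.

Yes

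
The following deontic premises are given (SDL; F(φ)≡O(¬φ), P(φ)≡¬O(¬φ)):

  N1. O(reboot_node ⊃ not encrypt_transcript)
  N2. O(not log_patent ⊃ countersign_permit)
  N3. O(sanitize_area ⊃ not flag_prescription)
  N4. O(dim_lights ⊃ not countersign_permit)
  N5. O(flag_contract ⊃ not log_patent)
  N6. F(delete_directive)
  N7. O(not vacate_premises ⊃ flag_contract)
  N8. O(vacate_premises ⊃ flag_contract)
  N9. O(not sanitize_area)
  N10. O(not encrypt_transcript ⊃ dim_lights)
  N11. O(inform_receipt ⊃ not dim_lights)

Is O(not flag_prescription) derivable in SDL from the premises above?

Premise 3 is O(sanitize_area ⊃ not flag_prescription), but O(sanitize_area) is not derivable from the premises, so it does not yield O(not flag_prescription).
No other premise forces O(not flag_prescription). An ideal world satisfying every premise can still have not flag_prescription false, so O(not flag_prescription) is not derivable.

No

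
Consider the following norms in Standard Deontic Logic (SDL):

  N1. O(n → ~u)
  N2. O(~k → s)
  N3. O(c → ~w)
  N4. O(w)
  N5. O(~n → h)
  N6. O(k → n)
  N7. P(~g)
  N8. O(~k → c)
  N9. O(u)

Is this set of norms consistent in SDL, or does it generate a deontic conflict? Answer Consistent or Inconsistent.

From premise 4 we have O(w).
Premise 3, O(c → ~w), contraposes to O(w → ~c); with O(w) we get O(~c).
Premise 8, O(~k → c), contraposes to O(~c → k); with O(~c) we get O(k).
Premise 6 is O(k → n); since O(k), deontic closure gives O(n).
From O(n) and premise 1, O(n → ~u), we obtain O(~u).
However, premise 9 gives O(u).
We now have both O(~u) and O(u) — u is simultaneously obligatory and forbidden, violating the D-axiom.

Inconsistent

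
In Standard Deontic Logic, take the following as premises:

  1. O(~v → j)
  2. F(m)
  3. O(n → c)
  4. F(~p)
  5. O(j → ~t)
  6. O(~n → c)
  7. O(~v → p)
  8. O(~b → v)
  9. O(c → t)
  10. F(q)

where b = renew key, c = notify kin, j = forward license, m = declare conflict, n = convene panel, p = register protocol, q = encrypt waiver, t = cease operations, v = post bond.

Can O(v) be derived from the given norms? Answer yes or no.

Yes

Premises 3 and 6 cover both cases: O(n → c) and O(~n → c). Since n ∨ ~n is a tautology, O(c) follows.
With premise 9, O(c → t), the K-axiom yields O(t).
Premise 5 is O(j → ~t); contrapositively O(t → ~j). Since O(t) holds, K gives O(~j).
Premise 1 is O(~v → j); contrapositively O(~j → v). Since O(~j) holds, K gives O(v).
Premises 2, 4, 7, 8, 10 do not contribute to this derivation.
So O(v) follows.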